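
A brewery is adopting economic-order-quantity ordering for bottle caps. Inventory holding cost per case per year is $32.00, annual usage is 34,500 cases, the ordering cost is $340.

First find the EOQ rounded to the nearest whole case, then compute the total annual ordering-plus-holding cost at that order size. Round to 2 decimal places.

$27,399.27

EOQ = √(2DS/H) = √(2 × 34,500 × 340 / 32)
    = √(733,125.00) ≈ 856.23 → Q = 856 cases
Orders/yr = 34,500/856 = 40.304; ordering cost = 40.304 × $340 = $13,703.27
Average inventory = 856/2 = 428; holding cost = 428 × $32 = $13,696.00
Total = $13,703.27 + $13,696.00 = $27,399.27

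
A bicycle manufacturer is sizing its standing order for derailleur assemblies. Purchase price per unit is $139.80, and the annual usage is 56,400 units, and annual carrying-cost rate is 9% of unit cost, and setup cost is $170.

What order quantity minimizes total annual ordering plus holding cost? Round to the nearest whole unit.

Holding cost per unit per year: H = 9% × $139.8 = $12.5820
Q* = √(2·D·S / H) = √(2·56,400·170 / 12.582) = √1,524,082.0 ≈ 1,234.54

1,235 units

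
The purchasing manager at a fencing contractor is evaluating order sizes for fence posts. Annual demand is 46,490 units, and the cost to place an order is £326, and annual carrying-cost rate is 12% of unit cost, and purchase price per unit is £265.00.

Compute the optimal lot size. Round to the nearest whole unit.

976 units

H = i·C = 0.12 × £265 = £31.8000 per unit-year
Q* = √(2·D·S / H) = √(2·46,490·326 / 31.8) = √953,191.2 ≈ 976.32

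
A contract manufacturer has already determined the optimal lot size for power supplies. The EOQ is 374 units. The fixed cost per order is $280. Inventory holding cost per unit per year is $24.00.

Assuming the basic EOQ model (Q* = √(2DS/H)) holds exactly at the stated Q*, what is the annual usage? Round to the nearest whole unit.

From Q* = √(2DS/H) ⇒ Q*² = 2DS/H.
D = Q²H / (2S) = 374² × 24 / (2 × 280) = 5,994.69

5,995 units per year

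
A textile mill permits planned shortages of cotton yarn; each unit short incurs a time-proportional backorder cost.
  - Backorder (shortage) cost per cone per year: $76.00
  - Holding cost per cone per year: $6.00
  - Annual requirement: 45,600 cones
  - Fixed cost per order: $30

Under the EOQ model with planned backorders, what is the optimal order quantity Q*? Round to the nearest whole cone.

701 cones

Q* = √(2DS/H) · √((H + b)/b)
   = √(2 × 45,600 × 30 / 6) · √((6 + 76) / 76)
   = 675.278 × 1.0387 ≈ 701.43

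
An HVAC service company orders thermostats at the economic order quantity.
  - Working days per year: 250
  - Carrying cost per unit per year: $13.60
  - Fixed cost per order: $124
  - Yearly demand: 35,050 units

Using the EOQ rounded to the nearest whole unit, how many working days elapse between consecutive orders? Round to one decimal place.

5.7 days

Optimal lot size Q* = (2 × 35,050 × $124 / $13.6)^½ ≈ 799.47 → Q = 799 units
Cycle time = (working days × Q)/D = (250 × 799) / 35,050 = 5.699 days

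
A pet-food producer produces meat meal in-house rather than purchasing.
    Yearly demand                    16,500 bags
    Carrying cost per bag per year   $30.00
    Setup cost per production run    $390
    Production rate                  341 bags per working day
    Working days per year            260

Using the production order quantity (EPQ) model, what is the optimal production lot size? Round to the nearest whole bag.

726 bags

d = 16,500/260 = 63.4615 bags/day;  effective holding cost H(1 − d/p) = 30·(1 − 63.4615/341) = 24.41687
Q* = √(2DS / H_eff) = √(2·16,500·390 / 24.41687) ≈ 726.01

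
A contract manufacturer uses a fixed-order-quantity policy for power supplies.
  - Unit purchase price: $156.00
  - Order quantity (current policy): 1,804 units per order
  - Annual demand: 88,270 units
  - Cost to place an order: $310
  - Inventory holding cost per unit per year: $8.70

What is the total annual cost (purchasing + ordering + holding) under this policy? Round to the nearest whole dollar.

Orders/yr = 88,270/1,804 = 48.930; ordering cost = 48.930 × $310 = $15,168.35
Average inventory = 1,804/2 = 902; holding cost = 902 × $8.7 = $7,847.40
Purchase cost = D·C = 88,270 × 156 = $13,770,120.00
Total = $15,168.35 + $7,847.40 + $13,770,120.00 = $13,793,135.75

$13,793,136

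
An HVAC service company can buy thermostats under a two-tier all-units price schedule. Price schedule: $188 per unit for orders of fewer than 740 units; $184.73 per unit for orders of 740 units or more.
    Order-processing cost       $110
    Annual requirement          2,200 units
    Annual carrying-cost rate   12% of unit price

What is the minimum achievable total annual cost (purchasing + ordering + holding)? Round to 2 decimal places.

$414,935.04

H₁ = 12%×$188 = $22.5600;  H₂ = 12%×$184.73 = $22.1676
EOQ₁ = √(2×2,200×110/22.5600) = 146.47  (< 740, feasible at tier 1)
EOQ₂ = √(2×2,200×110/22.1676) = 147.76  (< 740 → use Q = 740 at tier-2 price)
TC(tier 1 (EOQ₁), Q≈146.5) = $416,904.40
TC(tier 2, Q≈740.0) = $414,935.04
Minimum at tier 2: $414,935.04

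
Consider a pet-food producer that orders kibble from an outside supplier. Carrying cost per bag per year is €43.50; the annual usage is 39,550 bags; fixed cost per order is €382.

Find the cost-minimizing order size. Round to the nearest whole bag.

Optimal lot size Q* = (2 × 39,550 × €382 / €43.5)^½ ≈ 833.44

833 bags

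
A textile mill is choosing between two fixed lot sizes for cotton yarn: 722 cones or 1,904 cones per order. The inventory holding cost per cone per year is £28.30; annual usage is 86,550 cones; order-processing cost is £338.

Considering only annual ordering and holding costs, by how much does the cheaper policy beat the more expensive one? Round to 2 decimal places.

£8,428.12

Annual cost at Q: ordering D·S/Q plus holding Q·H/2.
TC(722) = (86,550/722)×338 + (722/2)×28.3 = £50,734.17
TC(1,904) = (86,550/1,904)×338 + (1,904/2)×28.3 = £42,306.04
|ΔTC| = |£50,734.17 − £42,306.04| = £8,428.12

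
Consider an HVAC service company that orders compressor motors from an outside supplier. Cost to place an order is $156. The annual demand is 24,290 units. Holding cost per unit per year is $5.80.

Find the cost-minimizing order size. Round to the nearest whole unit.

EOQ = √(2DS/H) = √(2 × 24,290 × 156 / 5.8)
    = √(1,306,634.48) ≈ 1,143.08

1,143 units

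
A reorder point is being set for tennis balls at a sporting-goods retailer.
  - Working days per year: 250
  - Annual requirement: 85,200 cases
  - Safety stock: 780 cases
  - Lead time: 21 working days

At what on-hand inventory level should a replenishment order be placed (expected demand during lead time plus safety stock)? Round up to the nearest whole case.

7,937 cases

Daily demand d = 85,200 / 250 = 340.800 cases/day
Demand during lead time = 340.800 × 21 = 7,156.80
Reorder point = 7,156.80 + 780 = 7,936.80 → round up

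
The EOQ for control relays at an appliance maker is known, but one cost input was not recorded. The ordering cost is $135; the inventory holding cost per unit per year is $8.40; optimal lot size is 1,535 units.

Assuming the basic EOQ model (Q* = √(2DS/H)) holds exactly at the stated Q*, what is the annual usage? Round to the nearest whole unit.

73,305 units per year

EOQ relation: Q² = 2DS/H, so rearrange for the unknown.
D = Q²H / (2S) = 1,535² × 8.4 / (2 × 135) = 73,304.78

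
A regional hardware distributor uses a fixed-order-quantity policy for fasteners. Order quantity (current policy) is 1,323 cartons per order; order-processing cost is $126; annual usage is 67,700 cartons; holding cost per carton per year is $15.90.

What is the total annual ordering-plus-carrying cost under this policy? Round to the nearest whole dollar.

Ordering: D/Q × S = 67,700/1,323 × $126 = $6,447.62
Holding:  Q/2 × H = 1,323/2 × $15.9 = $10,517.85
Total = $6,447.62 + $10,517.85 = $16,965.47

$16,965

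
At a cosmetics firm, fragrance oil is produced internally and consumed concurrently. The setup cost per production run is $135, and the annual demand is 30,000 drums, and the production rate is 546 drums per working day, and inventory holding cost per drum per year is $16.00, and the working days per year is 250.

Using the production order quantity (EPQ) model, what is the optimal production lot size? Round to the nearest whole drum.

806 drums

Daily demand d = 30,000/250 = 120.000; p = 546; 1 − d/p = 0.78022
EPQ = √(2DS / (H(1 − d/p)))
    = √(2 × 30,000 × 135 / (16 × 0.78022)) ≈ 805.52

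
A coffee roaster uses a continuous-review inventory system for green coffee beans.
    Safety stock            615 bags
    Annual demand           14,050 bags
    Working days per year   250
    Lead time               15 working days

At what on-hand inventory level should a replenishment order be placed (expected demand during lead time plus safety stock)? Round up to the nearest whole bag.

Daily demand d = 14,050 / 250 = 56.200 bags/day
Demand during lead time = 56.200 × 15 = 843.00
Reorder point = 843.00 + 615 = 1,458.00 → round up

1,458 bags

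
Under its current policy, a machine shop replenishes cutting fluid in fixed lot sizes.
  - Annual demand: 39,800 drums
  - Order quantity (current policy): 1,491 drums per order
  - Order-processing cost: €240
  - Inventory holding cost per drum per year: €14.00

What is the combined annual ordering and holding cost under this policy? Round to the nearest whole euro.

€16,843

Annual ordering cost = (D/Q)·S = (39,800/1,491) × 240 = €6,406.44
Annual holding cost  = (Q/2)·H = (1,491/2) × 14 = €10,437.00
Total = €6,406.44 + €10,437.00 = €16,843.44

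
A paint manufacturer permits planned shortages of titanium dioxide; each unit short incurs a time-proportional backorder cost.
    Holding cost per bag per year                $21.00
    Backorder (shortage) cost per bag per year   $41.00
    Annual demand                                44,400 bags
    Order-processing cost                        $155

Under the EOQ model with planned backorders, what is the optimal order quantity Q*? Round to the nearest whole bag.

996 bags

Basic EOQ = √(2·44,400·155/21) = 809.585
Backorder adjustment √((H+b)/b) = √((21+41)/41) = 1.2297
Q* = 809.585 × 1.2297 ≈ 995.56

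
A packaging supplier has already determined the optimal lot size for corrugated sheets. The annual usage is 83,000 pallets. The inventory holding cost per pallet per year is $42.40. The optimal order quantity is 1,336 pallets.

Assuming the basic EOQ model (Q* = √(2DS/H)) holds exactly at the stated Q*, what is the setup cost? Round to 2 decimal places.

EOQ relation: Q² = 2DS/H, so rearrange for the unknown.
S = Q²H / (2D) = 1,336² × 42.4 / (2 × 83,000) = 455.9011

$455.90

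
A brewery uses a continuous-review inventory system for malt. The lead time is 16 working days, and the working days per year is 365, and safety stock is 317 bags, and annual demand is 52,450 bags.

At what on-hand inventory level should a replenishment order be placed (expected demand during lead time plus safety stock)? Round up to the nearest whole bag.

Daily demand d = 52,450 / 365 = 143.699 bags/day
Demand during lead time = 143.699 × 16 = 2,299.18
Reorder point = 2,299.18 + 317 = 2,616.18 → round up

2,617 bags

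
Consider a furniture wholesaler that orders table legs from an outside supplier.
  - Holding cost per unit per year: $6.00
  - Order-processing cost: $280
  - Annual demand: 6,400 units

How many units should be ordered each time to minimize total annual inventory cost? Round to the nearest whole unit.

Optimal lot size Q* = (2 × 6,400 × $280 / $6)^½ ≈ 772.87

773 units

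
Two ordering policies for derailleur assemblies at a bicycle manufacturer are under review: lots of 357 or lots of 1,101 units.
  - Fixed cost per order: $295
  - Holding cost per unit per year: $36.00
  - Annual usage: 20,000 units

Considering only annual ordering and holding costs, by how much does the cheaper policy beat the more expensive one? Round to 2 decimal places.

For each Q, cost = (D/Q)·S + (Q/2)·H.
TC(357) = (20,000/357)×295 + (357/2)×36 = $22,952.61
TC(1,101) = (20,000/1,101)×295 + (1,101/2)×36 = $25,176.76
Lots of 357 are cheaper by $2,224.15.

$2,224.15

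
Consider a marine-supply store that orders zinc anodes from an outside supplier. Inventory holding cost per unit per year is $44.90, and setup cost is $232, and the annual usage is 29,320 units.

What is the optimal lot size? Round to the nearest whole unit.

Optimal lot size Q* = (2 × 29,320 × $232 / $44.9)^½ ≈ 550.45

550 units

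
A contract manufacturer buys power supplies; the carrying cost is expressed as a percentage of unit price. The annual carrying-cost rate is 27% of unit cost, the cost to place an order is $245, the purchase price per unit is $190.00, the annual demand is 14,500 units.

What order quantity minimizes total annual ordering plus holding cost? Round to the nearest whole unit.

Holding cost per unit per year: H = 27% × $190 = $51.3000
Optimal lot size Q* = (2 × 14,500 × $245 / $51.3)^½ ≈ 372.15

372 units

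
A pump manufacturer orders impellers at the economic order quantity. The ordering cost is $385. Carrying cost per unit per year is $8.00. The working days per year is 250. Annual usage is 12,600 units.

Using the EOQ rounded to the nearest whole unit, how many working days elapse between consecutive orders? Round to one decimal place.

21.8 days

Q* = √(2·D·S / H) = √(2·12,600·385 / 8) = √1,212,750.0 ≈ 1,101.25 → Q = 1,101 units
Days between orders = 250 / (D/Q) = 250 / 11.444 ≈ 21.845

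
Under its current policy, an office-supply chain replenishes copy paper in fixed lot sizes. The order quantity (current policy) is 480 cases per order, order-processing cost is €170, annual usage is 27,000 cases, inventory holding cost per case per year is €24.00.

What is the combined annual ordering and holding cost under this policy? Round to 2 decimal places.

€15,322.50

Orders/yr = 27,000/480 = 56.250; ordering cost = 56.250 × €170 = €9,562.50
Average inventory = 480/2 = 240; holding cost = 240 × €24 = €5,760.00
Total = €9,562.50 + €5,760.00 = €15,322.50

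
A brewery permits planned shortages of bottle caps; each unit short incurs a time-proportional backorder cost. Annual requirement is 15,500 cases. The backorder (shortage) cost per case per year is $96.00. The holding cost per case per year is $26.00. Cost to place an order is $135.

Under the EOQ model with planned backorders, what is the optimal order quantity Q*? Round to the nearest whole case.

Q* = √(2DS/H) · √((H + b)/b)
   = √(2 × 15,500 × 135 / 26) · √((26 + 96) / 96)
   = 401.200 × 1.1273 ≈ 452.28

452 cases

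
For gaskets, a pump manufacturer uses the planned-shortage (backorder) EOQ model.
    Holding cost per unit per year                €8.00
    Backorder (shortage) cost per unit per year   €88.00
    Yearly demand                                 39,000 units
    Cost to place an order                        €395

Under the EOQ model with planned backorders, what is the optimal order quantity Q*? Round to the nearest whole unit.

Basic EOQ = √(2·39,000·395/8) = 1,962.460
Backorder adjustment √((H+b)/b) = √((8+88)/88) = 1.0445
Q* = 1,962.460 × 1.0445 ≈ 2,049.72

2,050 units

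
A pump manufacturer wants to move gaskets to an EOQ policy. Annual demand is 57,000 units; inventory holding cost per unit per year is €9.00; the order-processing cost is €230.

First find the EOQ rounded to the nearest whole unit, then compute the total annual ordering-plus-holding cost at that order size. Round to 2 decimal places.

€15,361.64

2DS/H = 2·57,000·230/9 = 2,913,333.33
EOQ = √2,913,333.33 ≈ 1,706.85 → Q = 1,707 units
Orders/yr = 57,000/1,707 = 33.392; ordering cost = 33.392 × €230 = €7,680.14
Average inventory = 1,707/2 = 853.5; holding cost = 853.5 × €9 = €7,681.50
Total = €7,680.14 + €7,681.50 = €15,361.64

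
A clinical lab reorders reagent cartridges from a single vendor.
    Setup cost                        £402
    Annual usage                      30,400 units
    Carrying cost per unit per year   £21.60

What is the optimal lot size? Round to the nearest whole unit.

1,064 units

Optimal lot size Q* = (2 × 30,400 × £402 / £21.6)^½ ≈ 1,063.75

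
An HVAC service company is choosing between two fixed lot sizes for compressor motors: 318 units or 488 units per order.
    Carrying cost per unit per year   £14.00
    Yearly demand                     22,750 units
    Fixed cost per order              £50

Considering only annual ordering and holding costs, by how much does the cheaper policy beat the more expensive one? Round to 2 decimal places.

TC(Q) = (D/Q)S + (Q/2)H
TC(318) = (22,750/318)×50 + (318/2)×14 = £5,803.04
TC(488) = (22,750/488)×50 + (488/2)×14 = £5,746.94
|ΔTC| = |£5,803.04 − £5,746.94| = £56.10

£56.10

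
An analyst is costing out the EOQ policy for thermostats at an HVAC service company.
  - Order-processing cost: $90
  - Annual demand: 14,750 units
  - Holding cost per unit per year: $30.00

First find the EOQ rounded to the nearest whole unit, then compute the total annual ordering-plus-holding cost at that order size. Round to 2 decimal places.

2DS/H = 2·14,750·90/30 = 88,500.00
EOQ = √88,500.00 ≈ 297.49 → Q = 297 units
Orders/yr = 14,750/297 = 49.663; ordering cost = 49.663 × $90 = $4,469.70
Average inventory = 297/2 = 148.5; holding cost = 148.5 × $30 = $4,455.00
Total = $4,469.70 + $4,455.00 = $8,924.70

$8,924.70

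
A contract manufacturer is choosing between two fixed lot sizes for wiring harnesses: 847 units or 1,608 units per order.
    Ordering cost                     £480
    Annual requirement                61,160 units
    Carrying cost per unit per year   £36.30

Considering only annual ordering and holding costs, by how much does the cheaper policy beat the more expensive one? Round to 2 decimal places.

£2,590.87

For each Q, cost = (D/Q)·S + (Q/2)·H.
TC(847) = (61,160/847)×480 + (847/2)×36.3 = £50,032.79
TC(1,608) = (61,160/1,608)×480 + (1,608/2)×36.3 = £47,441.92
Lots of 1,608 are cheaper by £2,590.87.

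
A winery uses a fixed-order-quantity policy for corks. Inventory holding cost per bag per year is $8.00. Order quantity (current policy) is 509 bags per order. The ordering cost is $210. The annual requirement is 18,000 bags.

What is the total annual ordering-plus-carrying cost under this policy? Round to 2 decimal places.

$9,462.33

Annual ordering cost = (D/Q)·S = (18,000/509) × 210 = $7,426.33
Annual holding cost  = (Q/2)·H = (509/2) × 8 = $2,036.00
Total = $7,426.33 + $2,036.00 = $9,462.33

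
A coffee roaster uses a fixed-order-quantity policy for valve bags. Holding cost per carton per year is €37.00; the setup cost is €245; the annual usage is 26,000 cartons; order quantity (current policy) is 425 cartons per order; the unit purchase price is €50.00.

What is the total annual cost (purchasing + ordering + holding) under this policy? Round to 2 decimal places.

Ordering: D/Q × S = 26,000/425 × €245 = €14,988.24
Holding:  Q/2 × H = 425/2 × €37 = €7,862.50
Purchase cost = D·C = 26,000 × 50 = €1,300,000.00
Total = €14,988.24 + €7,862.50 + €1,300,000.00 = €1,322,850.74

€1,322,850.74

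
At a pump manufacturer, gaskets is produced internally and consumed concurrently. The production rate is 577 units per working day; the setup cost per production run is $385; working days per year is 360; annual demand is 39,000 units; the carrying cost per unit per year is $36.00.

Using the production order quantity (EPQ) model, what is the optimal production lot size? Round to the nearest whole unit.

Daily demand d = 39,000/360 = 108.333; p = 577; 1 − d/p = 0.81225
EPQ = √(2DS / (H(1 − d/p)))
    = √(2 × 39,000 × 385 / (36 × 0.81225)) ≈ 1,013.40

1,013 units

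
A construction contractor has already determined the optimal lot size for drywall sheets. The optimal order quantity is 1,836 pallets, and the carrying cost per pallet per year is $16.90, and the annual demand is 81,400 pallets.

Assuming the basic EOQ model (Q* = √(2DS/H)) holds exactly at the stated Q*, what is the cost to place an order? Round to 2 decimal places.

Since Q* = (2DS/H)^½, squaring gives Q*²·H = 2DS.
S = Q²H / (2D) = 1,836² × 16.9 / (2 × 81,400) = 349.9272

$349.93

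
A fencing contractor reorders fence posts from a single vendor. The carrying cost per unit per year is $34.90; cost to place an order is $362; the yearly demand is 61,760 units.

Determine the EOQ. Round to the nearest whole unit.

1,132 units

2DS/H = 2·61,760·362/34.9 = 1,281,210.32
EOQ = √1,281,210.32 ≈ 1,131.91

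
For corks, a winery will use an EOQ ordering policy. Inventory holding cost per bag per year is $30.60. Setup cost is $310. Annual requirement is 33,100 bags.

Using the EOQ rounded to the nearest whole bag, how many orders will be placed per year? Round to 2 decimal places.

40.42 orders per year

2DS/H = 2·33,100·310/30.6 = 670,653.59
EOQ = √670,653.59 ≈ 818.93 → Q = 819
Orders per year = D/Q = 33,100 / 819 = 40.415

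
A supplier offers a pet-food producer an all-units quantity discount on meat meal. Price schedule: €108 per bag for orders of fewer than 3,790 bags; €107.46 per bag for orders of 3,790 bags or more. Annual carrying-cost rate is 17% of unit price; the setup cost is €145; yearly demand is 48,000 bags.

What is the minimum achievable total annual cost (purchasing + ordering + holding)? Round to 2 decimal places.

€5,194,534.65

H₁ = 17%×€108 = €18.3600;  H₂ = 17%×€107.46 = €18.2682
EOQ₁ = √(2×48,000×145/18.3600) = 870.73  (< 3,790, feasible at tier 1)
EOQ₂ = √(2×48,000×145/18.2682) = 872.91  (< 3,790 → use Q = 3,790 at tier-2 price)
TC(tier 1 (EOQ₁), Q≈870.7) = €5,199,986.59
TC(tier 2, Q≈3,790.0) = €5,194,534.65
Minimum at tier 2: €5,194,534.65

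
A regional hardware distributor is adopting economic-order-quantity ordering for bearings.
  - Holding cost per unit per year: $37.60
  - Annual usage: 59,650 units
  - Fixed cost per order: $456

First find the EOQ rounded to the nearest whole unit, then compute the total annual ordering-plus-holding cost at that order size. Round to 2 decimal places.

$45,226.87

Optimal lot size Q* = (2 × 59,650 × $456 / $37.6)^½ ≈ 1,202.84 → Q = 1,203 units
Ordering: D/Q × S = 59,650/1,203 × $456 = $22,610.47
Holding:  Q/2 × H = 1,203/2 × $37.6 = $22,616.40
Total = $22,610.47 + $22,616.40 = $45,226.87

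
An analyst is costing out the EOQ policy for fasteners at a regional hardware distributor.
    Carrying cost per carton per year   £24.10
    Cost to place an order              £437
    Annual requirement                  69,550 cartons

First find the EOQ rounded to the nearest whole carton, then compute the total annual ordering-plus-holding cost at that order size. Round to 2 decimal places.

£38,274.79

EOQ = √(2DS/H) = √(2 × 69,550 × 437 / 24.1)
    = √(2,522,269.71) ≈ 1,588.17 → Q = 1,588 cartons
Orders/yr = 69,550/1,588 = 43.797; ordering cost = 43.797 × £437 = £19,139.39
Average inventory = 1,588/2 = 794; holding cost = 794 × £24.1 = £19,135.40
Total = £19,139.39 + £19,135.40 = £38,274.79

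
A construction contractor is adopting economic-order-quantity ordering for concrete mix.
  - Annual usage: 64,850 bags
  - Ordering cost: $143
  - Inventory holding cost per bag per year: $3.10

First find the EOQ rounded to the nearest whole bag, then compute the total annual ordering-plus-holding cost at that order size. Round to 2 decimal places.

$7,582.61

EOQ = √(2DS/H) = √(2 × 64,850 × 143 / 3.1)
    = √(5,982,935.48) ≈ 2,446.00 → Q = 2,446 bags
Ordering: D/Q × S = 64,850/2,446 × $143 = $3,791.31
Holding:  Q/2 × H = 2,446/2 × $3.1 = $3,791.30
Total = $3,791.31 + $3,791.30 = $7,582.61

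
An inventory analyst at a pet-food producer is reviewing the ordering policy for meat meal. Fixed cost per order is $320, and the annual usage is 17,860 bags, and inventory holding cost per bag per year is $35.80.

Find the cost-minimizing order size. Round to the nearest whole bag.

565 bags

2DS/H = 2·17,860·320/35.8 = 319,284.92
EOQ = √319,284.92 ≈ 565.05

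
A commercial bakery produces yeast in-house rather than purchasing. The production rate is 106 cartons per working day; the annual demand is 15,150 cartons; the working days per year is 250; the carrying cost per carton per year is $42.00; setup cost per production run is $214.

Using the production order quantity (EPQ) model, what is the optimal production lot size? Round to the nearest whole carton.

600 cartons

Daily demand d = 15,150/250 = 60.600; p = 106; 1 − d/p = 0.42830
EPQ = √(2DS / (H(1 − d/p)))
    = √(2 × 15,150 × 214 / (42 × 0.42830)) ≈ 600.38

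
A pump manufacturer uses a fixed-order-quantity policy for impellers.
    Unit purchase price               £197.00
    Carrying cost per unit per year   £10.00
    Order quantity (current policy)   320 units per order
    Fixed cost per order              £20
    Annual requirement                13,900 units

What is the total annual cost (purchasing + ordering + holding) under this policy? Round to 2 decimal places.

Orders/yr = 13,900/320 = 43.438; ordering cost = 43.438 × £20 = £868.75
Average inventory = 320/2 = 160; holding cost = 160 × £10 = £1,600.00
Purchase cost = D·C = 13,900 × 197 = £2,738,300.00
Total = £868.75 + £1,600.00 + £2,738,300.00 = £2,740,768.75

£2,740,768.75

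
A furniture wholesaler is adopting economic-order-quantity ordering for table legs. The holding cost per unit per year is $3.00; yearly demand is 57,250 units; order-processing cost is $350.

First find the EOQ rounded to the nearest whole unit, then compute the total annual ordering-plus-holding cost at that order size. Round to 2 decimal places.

$10,964.72

EOQ = √(2DS/H) = √(2 × 57,250 × 350 / 3)
    = √(13,358,333.33) ≈ 3,654.91 → Q = 3,655 units
Orders/yr = 57,250/3,655 = 15.663; ordering cost = 15.663 × $350 = $5,482.22
Average inventory = 3,655/2 = 1827.5; holding cost = 1827.5 × $3 = $5,482.50
Total = $5,482.22 + $5,482.50 = $10,964.72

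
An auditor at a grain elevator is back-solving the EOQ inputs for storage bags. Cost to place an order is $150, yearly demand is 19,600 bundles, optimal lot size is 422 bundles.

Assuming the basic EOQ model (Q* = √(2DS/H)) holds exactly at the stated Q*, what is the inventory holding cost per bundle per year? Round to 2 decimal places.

Since Q* = (2DS/H)^½, squaring gives Q*²·H = 2DS.
H = 2DS / Q² = 2 × 19,600 × 150 / 422² = 33.0181

$33.02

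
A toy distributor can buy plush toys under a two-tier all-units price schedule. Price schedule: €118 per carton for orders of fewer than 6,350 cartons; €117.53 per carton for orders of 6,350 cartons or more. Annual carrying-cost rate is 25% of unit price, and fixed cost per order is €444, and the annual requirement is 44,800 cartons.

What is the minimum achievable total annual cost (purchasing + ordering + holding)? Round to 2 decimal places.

H₁ = 25%×€118 = €29.5000;  H₂ = 25%×€117.53 = €29.3825
EOQ₁ = √(2×44,800×444/29.5000) = 1,161.27  (< 6,350, feasible at tier 1)
EOQ₂ = √(2×44,800×444/29.3825) = 1,163.59  (< 6,350 → use Q = 6,350 at tier-2 price)
TC(tier 1 (EOQ₁), Q≈1,161.3) = €5,320,657.57
TC(tier 2, Q≈6,350.0) = €5,361,765.91
Minimum at tier 1 (EOQ₁): €5,320,657.57

€5,320,657.57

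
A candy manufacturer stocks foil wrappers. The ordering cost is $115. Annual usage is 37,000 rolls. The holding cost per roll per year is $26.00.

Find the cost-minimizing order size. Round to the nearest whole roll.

Q* = √(2·D·S / H) = √(2·37,000·115 / 26) = √327,307.7 ≈ 572.11

572 rolls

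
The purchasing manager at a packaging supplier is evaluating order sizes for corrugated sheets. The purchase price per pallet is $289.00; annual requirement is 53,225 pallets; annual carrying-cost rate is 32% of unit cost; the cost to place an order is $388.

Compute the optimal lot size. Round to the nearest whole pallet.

H = i·C = 0.32 × $289 = $92.4800 per pallet-year
Optimal lot size Q* = (2 × 53,225 × $388 / $92.48)^½ ≈ 668.29

668 pallets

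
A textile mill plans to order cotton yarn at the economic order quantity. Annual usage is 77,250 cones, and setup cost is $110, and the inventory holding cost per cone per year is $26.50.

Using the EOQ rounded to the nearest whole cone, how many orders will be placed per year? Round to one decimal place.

96.4 orders per year

Q* = √(2·D·S / H) = √(2·77,250·110 / 26.5) = √641,320.8 ≈ 800.83 → Q = 801
N = D/Q = 77,250/801 ≈ 96.442 orders/yr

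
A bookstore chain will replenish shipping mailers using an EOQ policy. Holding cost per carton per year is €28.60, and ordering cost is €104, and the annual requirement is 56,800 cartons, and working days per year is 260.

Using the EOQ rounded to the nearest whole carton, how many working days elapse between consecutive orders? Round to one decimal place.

2.9 days

EOQ = √(2DS/H) = √(2 × 56,800 × 104 / 28.6)
    = √(413,090.91) ≈ 642.72 → Q = 643 cartons
Days between orders = 260 / (D/Q) = 260 / 88.336 ≈ 2.943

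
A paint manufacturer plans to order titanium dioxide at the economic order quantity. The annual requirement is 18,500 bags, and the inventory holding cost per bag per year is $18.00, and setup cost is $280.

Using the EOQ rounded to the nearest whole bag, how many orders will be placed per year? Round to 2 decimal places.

Optimal lot size Q* = (2 × 18,500 × $280 / $18)^½ ≈ 758.65 → Q = 759
Orders per year = D/Q = 18,500 / 759 = 24.374

24.37 orders per year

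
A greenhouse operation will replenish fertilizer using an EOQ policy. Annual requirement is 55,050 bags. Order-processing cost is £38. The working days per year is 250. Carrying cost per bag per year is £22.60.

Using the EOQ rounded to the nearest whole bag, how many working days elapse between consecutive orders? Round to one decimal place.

2.0 days

Optimal lot size Q* = (2 × 55,050 × £38 / £22.6)^½ ≈ 430.26 → Q = 430 bags
T = Q/D × 250 days = 430/55,050 × 250 = 1.953 days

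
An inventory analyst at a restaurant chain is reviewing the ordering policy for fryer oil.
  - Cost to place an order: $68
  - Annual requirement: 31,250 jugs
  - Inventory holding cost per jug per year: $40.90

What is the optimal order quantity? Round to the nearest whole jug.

322 jugs

Q* = √(2·D·S / H) = √(2·31,250·68 / 40.9) = √103,912.0 ≈ 322.35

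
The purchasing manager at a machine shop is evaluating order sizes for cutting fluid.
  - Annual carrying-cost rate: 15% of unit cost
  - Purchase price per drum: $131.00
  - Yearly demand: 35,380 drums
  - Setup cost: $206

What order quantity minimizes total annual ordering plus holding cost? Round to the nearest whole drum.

Carrying cost H = $131 × 15% = $19.6500/drum/yr
Q* = √(2·D·S / H) = √(2·35,380·206 / 19.65) = √741,809.7 ≈ 861.28

861 drums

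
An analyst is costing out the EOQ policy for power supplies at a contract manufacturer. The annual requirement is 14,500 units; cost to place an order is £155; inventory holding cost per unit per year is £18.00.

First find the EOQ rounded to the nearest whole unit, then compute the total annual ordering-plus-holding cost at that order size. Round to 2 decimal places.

£8,995.00

EOQ = √(2DS/H) = √(2 × 14,500 × 155 / 18)
    = √(249,722.22) ≈ 499.72 → Q = 500 units
Ordering: D/Q × S = 14,500/500 × £155 = £4,495.00
Holding:  Q/2 × H = 500/2 × £18 = £4,500.00
Total = £4,495.00 + £4,500.00 = £8,995.00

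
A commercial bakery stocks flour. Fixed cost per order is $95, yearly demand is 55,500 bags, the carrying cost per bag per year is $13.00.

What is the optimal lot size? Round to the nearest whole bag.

EOQ = √(2DS/H) = √(2 × 55,500 × 95 / 13)
    = √(811,153.85) ≈ 900.64

901 bags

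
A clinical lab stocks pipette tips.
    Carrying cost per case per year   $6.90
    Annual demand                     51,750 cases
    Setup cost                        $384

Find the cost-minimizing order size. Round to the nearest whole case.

EOQ = √(2DS/H) = √(2 × 51,750 × 384 / 6.9)
    = √(5,760,000.00) ≈ 2,400.00

2,400 cases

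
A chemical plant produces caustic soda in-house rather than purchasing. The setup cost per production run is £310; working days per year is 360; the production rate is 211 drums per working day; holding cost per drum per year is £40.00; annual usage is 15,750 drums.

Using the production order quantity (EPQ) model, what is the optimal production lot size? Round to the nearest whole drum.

555 drums

Daily demand d = 15,750/360 = 43.750; p = 211; 1 − d/p = 0.79265
EPQ = √(2DS / (H(1 − d/p)))
    = √(2 × 15,750 × 310 / (40 × 0.79265)) ≈ 554.96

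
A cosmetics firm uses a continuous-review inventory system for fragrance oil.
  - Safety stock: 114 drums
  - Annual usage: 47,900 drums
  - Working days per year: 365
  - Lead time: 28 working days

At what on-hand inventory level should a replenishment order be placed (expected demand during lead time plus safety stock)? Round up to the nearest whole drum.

3,789 drums

Daily demand d = 47,900 / 365 = 131.233 drums/day
Demand during lead time = 131.233 × 28 = 3,674.52
Reorder point = 3,674.52 + 114 = 3,788.52 → round up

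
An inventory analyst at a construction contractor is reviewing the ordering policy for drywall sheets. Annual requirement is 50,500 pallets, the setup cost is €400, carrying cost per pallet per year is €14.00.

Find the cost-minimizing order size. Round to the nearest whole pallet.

EOQ = √(2DS/H) = √(2 × 50,500 × 400 / 14)
    = √(2,885,714.29) ≈ 1,698.74

1,699 pallets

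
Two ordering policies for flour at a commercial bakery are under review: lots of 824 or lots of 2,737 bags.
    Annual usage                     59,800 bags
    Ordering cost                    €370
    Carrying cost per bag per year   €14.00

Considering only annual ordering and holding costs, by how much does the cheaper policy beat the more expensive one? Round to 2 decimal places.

Annual cost at Q: ordering D·S/Q plus holding Q·H/2.
TC(824) = (59,800/824)×370 + (824/2)×14 = €32,619.94
TC(2,737) = (59,800/2,737)×370 + (2,737/2)×14 = €27,243.03
|ΔTC| = |€32,619.94 − €27,243.03| = €5,376.91

€5,376.91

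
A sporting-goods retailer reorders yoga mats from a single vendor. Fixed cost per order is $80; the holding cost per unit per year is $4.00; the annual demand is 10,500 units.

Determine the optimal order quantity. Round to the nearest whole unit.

648 units

2DS/H = 2·10,500·80/4 = 420,000.00
EOQ = √420,000.00 ≈ 648.07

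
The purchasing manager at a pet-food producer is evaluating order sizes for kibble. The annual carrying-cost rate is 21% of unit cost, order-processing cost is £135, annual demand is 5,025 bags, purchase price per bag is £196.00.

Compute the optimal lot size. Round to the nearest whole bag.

182 bags

H = i·C = 0.21 × £196 = £41.1600 per bag-year
Q* = √(2·D·S / H) = √(2·5,025·135 / 41.16) = √32,962.8 ≈ 181.56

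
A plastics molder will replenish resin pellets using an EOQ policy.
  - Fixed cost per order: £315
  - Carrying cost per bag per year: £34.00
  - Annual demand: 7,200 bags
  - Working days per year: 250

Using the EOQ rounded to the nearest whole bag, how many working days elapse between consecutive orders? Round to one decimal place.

2DS/H = 2·7,200·315/34 = 133,411.76
EOQ = √133,411.76 ≈ 365.26 → Q = 365 bags
Days between orders = 250 / (D/Q) = 250 / 19.726 ≈ 12.674

12.7 days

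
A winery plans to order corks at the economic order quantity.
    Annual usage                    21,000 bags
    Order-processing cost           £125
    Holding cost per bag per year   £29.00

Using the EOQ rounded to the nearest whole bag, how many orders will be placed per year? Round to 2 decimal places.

49.41 orders per year

EOQ = √(2DS/H) = √(2 × 21,000 × 125 / 29)
    = √(181,034.48) ≈ 425.48 → Q = 425
Orders per year = D/Q = 21,000 / 425 = 49.412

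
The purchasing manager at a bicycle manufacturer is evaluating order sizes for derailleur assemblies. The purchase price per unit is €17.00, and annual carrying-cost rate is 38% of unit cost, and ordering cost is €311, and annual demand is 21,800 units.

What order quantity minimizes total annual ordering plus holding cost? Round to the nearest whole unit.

1,449 units

Holding cost per unit per year: H = 38% × €17 = €6.4600
EOQ = √(2DS/H) = √(2 × 21,800 × 311 / 6.46)
    = √(2,099,009.29) ≈ 1,448.80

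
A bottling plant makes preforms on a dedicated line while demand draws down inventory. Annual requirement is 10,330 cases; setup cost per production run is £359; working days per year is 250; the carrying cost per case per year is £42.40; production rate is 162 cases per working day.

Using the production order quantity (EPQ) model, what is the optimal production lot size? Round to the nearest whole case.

485 cases

d = 10,330/250 = 41.3200 cases/day;  effective holding cost H(1 − d/p) = 42.4·(1 − 41.3200/162) = 31.58538
Q* = √(2DS / H_eff) = √(2·10,330·359 / 31.58538) ≈ 484.58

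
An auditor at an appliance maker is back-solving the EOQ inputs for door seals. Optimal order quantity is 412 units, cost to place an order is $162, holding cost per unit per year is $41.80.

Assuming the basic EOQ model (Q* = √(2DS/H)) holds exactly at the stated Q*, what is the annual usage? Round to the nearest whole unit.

21,899 units per year

From Q* = √(2DS/H) ⇒ Q*² = 2DS/H.
D = Q²H / (2S) = 412² × 41.8 / (2 × 162) = 21,899.07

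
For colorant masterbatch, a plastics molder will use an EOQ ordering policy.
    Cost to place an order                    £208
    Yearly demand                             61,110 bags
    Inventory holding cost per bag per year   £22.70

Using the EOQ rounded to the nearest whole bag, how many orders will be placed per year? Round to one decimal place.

57.8 orders per year

Q* = √(2·D·S / H) = √(2·61,110·208 / 22.7) = √1,119,901.3 ≈ 1,058.25 → Q = 1,058
N = D/Q = 61,110/1,058 ≈ 57.760 orders/yr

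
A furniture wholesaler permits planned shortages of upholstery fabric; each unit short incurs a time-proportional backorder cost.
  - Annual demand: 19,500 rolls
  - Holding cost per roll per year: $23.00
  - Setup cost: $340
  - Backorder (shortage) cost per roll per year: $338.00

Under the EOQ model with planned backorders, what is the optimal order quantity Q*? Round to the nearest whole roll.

Basic EOQ = √(2·19,500·340/23) = 759.290
Backorder adjustment √((H+b)/b) = √((23+338)/338) = 1.0335
Q* = 759.290 × 1.0335 ≈ 784.70

785 rolls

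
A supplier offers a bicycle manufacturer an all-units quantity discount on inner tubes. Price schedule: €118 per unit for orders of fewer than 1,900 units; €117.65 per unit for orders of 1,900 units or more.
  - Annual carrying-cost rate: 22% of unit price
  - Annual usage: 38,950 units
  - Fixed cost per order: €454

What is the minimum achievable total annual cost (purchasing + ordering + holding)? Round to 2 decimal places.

€4,616,363.35

H₁ = 22%×€118 = €25.9600;  H₂ = 22%×€117.65 = €25.8830
EOQ₁ = √(2×38,950×454/25.9600) = 1,167.20  (< 1,900, feasible at tier 1)
EOQ₂ = √(2×38,950×454/25.8830) = 1,168.93  (< 1,900 → use Q = 1,900 at tier-2 price)
TC(tier 1 (EOQ₁), Q≈1,167.2) = €4,626,400.44
TC(tier 2, Q≈1,900.0) = €4,616,363.35
Minimum at tier 2: €4,616,363.35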